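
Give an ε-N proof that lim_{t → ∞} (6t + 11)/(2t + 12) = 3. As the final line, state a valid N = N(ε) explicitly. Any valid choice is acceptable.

Suppose ε > 0. We seek N > 0 such that t > N implies |(6t + 11)/(2t + 12) − 3| < ε.
(6t + 11)/(2t + 12) − 3 = (2(6t + 11) − 6(2t + 12)) / (2(2t + 12)) = -50/(2(2t + 12)).
For t > 0 we have 2t + 12 > 2t, so |(6t + 11)/(2t + 12) − 3| = 50/(2(2t + 12)) < 50/(2·2t) = (25/2)/t.
Thus |(6t + 11)/(2t + 12) − 3| < ε whenever t > (25/2)/ε.
Take N = (25/2)/ε. If t > N then |(6t + 11)/(2t + 12) − 3| < (25/2)/t < ε.

N = (25/2)/ε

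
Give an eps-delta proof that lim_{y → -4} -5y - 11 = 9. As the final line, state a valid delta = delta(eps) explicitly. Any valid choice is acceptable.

delta = eps/5

Let eps > 0. We need delta > 0 so that 0 < |y + 4| < delta implies |(-5y - 11) − 9| < eps.
|(-5y - 11) − 9| = |-5y - 20| = 5|y + 4|.
Thus it suffices that |y + 4| < eps/5.
Choosing delta = eps/5 gives |(-5y - 11) − 9| = 5|y + 4| < eps whenever |y + 4| < delta.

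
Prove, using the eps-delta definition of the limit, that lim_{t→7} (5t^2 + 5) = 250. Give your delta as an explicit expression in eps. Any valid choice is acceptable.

delta = min(1, eps/75)

Fix eps > 0. We want delta > 0 such that 0 < |t − 7| < delta implies |(5t^2 + 5) − 250| < eps.
(5t^2 + 5) − 250 = 5t^2 - 245 = (t − 7)(5t + 35).
So |(5t^2 + 5) − 250| = |t − 7|·|5t + 35|.
Assume first that |t − 7| < 1, so |t| < 8. Then |5t + 35| ≤ 5·8 + 35 = 75.
Hence |(5t^2 + 5) − 250| ≤ 75|t − 7| < eps provided |t − 7| < eps/75.
Choosing delta = min(1, eps/75) ensures both conditions, hence |(5t^2 + 5) − 250| < eps.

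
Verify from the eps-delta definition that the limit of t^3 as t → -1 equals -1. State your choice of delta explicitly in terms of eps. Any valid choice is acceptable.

delta = min(1, eps/7)

Suppose eps > 0. We seek delta > 0 with 0 < |t + 1| < delta ⇒ |t^3 + 1| < eps.
Factor: t^3 + 1 = (t + 1)(t^2 - t + 1), so |t^3 + 1| = |t + 1|·|t^2 - t + 1|.
Restrict delta ≤ 1. Then |t + 1| < 1 gives |t| < 2, so by the triangle inequality |t^2 - t + 1| ≤ 2^2 + 2 + 1 = 7.
Hence |t^3 + 1| ≤ 7|t + 1|, which is < eps once |t + 1| < eps/7.
Take delta = min(1, eps/7). If 0 < |t + 1| < delta then both bounds hold and |t^3 + 1| ≤ 7|t + 1| < 7·(eps/7) = eps.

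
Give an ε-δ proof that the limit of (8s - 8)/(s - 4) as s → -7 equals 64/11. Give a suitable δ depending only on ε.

δ = min(11/2, (121/48)ε)

Let ε > 0. We want δ > 0 with 0 < |s + 7| < δ ⇒ |(8s - 8)/(s - 4) − (64/11)| < ε.
Combining over a common denominator, (8s - 8)/(s - 4) − (64/11) = [(8s - 8)·(-11) − (-64)·(s - 4)] / [(-11)·(s - 4)] = -24(s + 7) / ((-11)(s - 4)).
So |(8s - 8)/(s - 4) − (64/11)| = 24|s + 7| / (11·|s − 4|).
Require δ ≤ 11/2, so |s − 4| ≥ |-11| − |s + 7| > 11 − 11/2 = 11/2.
Hence |(8s - 8)/(s - 4) − (64/11)| < 24|s + 7|/(11·(11/2)) = (48/121)|s + 7|, which is < ε once |s + 7| < (121/48)ε.
Take δ = min(11/2, (121/48)ε). Then 0 < |s + 7| < δ forces both bounds, so |(8s - 8)/(s - 4) − (64/11)| < ε.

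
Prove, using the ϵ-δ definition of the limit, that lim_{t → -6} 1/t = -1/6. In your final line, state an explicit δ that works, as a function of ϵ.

δ = min(3, 18ϵ)

Let ϵ > 0 be given. We seek δ > 0 such that 0 < |t + 6| < δ implies |1/t + 1/6| < ϵ.
|1/t + 1/6| = |-6 − t|/(6·|t|) = |t + 6|/(6|t|).
Restrict δ ≤ 3. Then |t + 6| < 3 gives |t| > 3, so 6|t| > 18.
Then |1/t + 1/6| < |t + 6|/18, which is < ϵ when |t + 6| < 18ϵ.
Take δ = min(3, 18ϵ). Then 0 < |t + 6| < δ gives both |t + 6| < 3 and |t + 6| < 18ϵ, so |1/t + 1/6| < ϵ.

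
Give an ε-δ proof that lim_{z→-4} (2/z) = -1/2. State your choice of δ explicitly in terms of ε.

δ = min(2, 4ε)

Suppose ε > 0. We seek δ > 0 such that 0 < |z + 4| < δ implies |2/z + 1/2| < ε.
|2/z + 1/2| = 2·|-4 − z|/(4·|z|) = 2|z + 4|/(4|z|).
Require δ ≤ 2 so that |z| > 4 − 2 = 2, hence 4|z| > 8.
Then |2/z + 1/2| < 2|z + 4|/8, which is < ε when |z + 4| < 4ε.
Take δ = min(2, 4ε). Then 0 < |z + 4| < δ gives both |z + 4| < 2 and |z + 4| < 4ε, so |2/z + 1/2| < ε.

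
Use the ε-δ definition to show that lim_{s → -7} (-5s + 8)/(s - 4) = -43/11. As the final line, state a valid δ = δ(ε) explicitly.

Let ε > 0 be given. We want δ > 0 with 0 < |s + 7| < δ ⇒ |(-5s + 8)/(s - 4) + 43/11| < ε.
Combining over a common denominator, (-5s + 8)/(s - 4) + 43/11 = [(-5s + 8)·(-11) − 43·(s - 4)] / [(-11)·(s - 4)] = 12(s + 7) / ((-11)(s - 4)).
So |(-5s + 8)/(s - 4) + 43/11| = 12|s + 7| / (11·|s − 4|).
Require δ ≤ 11/2, so |s − 4| ≥ |-11| − |s + 7| > 11 − 11/2 = 11/2.
Hence |(-5s + 8)/(s - 4) + 43/11| < 12|s + 7|/(11·(11/2)) = (24/121)|s + 7|, which is < ε once |s + 7| < (121/24)ε.
Take δ = min(11/2, (121/24)ε). Then 0 < |s + 7| < δ forces both bounds, so |(-5s + 8)/(s - 4) + 43/11| < ε.

δ = min(11/2, (121/24)ε)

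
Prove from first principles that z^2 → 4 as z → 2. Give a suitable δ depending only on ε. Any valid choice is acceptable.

δ = min(1, ε/5)

Suppose ε > 0. We seek δ > 0 with 0 < |z − 2| < δ ⇒ |z^2 − 4| < ε.
Factor: z^2 − 4 = (z − 2)(z + 2), so |z^2 − 4| = |z − 2|·|z + 2|.
Restrict δ ≤ 1. Then |z − 2| < 1 gives |z| < 3, so by the triangle inequality |z + 2| ≤ 3 + 2 = 5.
Hence |z^2 − 4| ≤ 5|z − 2|, which is < ε once |z − 2| < ε/5.
Take δ = min(1, ε/5). If 0 < |z − 2| < δ then both bounds hold and |z^2 − 4| ≤ 5|z − 2| < 5·(ε/5) = ε.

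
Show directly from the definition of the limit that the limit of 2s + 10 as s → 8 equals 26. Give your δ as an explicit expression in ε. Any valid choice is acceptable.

Let ε > 0 be given. We need δ > 0 so that 0 < |s − 8| < δ implies |(2s + 10) − 26| < ε.
Since (2s + 10) − 26 = 2(s − 8), we have |(2s + 10) − 26| = 2|s − 8|.
So 2|s − 8| < ε exactly when |s − 8| < ε/2.
Choosing δ = ε/2 gives |(2s + 10) − 26| = 2|s − 8| < ε whenever |s − 8| < δ.

δ = ε/2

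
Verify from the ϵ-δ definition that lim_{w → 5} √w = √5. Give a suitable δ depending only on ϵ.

δ = min(5, √5·ϵ)

Suppose ϵ > 0. We want δ > 0 such that 0 < |w − 5| < δ implies |√w − √5| < ϵ.
Rationalise: √w − √5 = (w − 5)/(√w + √5), so |√w − √5| = |w − 5|/(√w + √5).
Restrict δ ≤ 5 so that |w − 5| < 5 forces w > 0, and then √w + √5 > √5.
Hence |√w − √5| < |w − 5|/√5, which is < ϵ once |w − 5| < √5·ϵ.
Take δ = min(5, √5·ϵ). If 0 < |w − 5| < δ then w > 0 and |√w − √5| < |w − 5|/√5 < ϵ.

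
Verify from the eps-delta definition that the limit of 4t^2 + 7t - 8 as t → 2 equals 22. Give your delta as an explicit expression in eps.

delta = min(2, eps/31)

Let eps > 0. We want delta > 0 such that 0 < |t − 2| < delta implies |(4t^2 + 7t - 8) − 22| < eps.
(4t^2 + 7t - 8) − 22 = 4t^2 + 7t - 30 = (t − 2)(4t + 15).
So |(4t^2 + 7t - 8) − 22| = |t − 2|·|4t + 15|.
Assume first that |t − 2| < 2, so |t| < 4. Then |4t + 15| ≤ 4·4 + 15 = 31.
Hence |(4t^2 + 7t - 8) − 22| ≤ 31|t − 2| < eps provided |t − 2| < eps/31.
Take delta = min(2, eps/31). Then 0 < |t − 2| < delta gives both |t − 2| < 2 and |t − 2| < eps/31, so |(4t^2 + 7t - 8) − 22| < eps.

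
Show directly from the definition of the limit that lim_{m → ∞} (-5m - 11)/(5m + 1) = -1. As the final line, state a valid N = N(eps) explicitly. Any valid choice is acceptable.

Let eps > 0. For m ≥ 1, |(-5m - 11)/(5m + 1) + 1| = |-50|/(5(5m + 1)) = 50/(5(5m + 1)).
Since 5m + 1 ≥ 5m for m ≥ 1, this is ≤ 50/(5·5m) = 2/m.
So |(-5m - 11)/(5m + 1) + 1| < eps whenever m > 2/eps.
Take N = 2/eps. If m > N then |(-5m - 11)/(5m + 1) + 1| ≤ 2/m < eps.

N = 2/eps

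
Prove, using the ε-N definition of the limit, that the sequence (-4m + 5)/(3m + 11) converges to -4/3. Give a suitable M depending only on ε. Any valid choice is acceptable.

Suppose ε > 0. For m ≥ 1, |(-4m + 5)/(3m + 11) + 4/3| = |59|/(3(3m + 11)) = 59/(3(3m + 11)).
Since 3m + 11 ≥ 3m for m ≥ 1, this is ≤ 59/(3·3m) = (59/9)/m.
So |(-4m + 5)/(3m + 11) + 4/3| < ε whenever m > (59/9)/ε.
Take M = (59/9)/ε. If m > M then |(-4m + 5)/(3m + 11) + 4/3| ≤ (59/9)/m < ε.

M = (59/9)/ε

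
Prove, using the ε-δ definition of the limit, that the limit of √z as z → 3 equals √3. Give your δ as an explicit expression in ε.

δ = min(3, √3·ε)

Let ε > 0. We want δ > 0 such that 0 < |z − 3| < δ implies |√z − √3| < ε.
Multiplying by the conjugate, |√z − √3| = |z − 3|/(√z + √3).
Restrict δ ≤ 3 so that |z − 3| < 3 forces z > 0, and then √z + √3 > √3.
Hence |√z − √3| < |z − 3|/√3, which is < ε once |z − 3| < √3·ε.
Take δ = min(3, √3·ε). If 0 < |z − 3| < δ then z > 0 and |√z − √3| < |z − 3|/√3 < ε.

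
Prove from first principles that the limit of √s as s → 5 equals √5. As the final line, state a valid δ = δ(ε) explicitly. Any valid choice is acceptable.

δ = min(5, √5·ε)

Fix ε > 0. We want δ > 0 such that 0 < |s − 5| < δ implies |√s − √5| < ε.
Rationalise: √s − √5 = (s − 5)/(√s + √5), so |√s − √5| = |s − 5|/(√s + √5).
Restrict δ ≤ 5 so that |s − 5| < 5 forces s > 0, and then √s + √5 > √5.
Hence |√s − √5| < |s − 5|/√5, which is < ε once |s − 5| < √5·ε.
Take δ = min(5, √5·ε). If 0 < |s − 5| < δ then s > 0 and |√s − √5| < |s − 5|/√5 < ε.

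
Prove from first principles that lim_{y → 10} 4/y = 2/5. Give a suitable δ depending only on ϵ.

δ = min(5, (25/2)ϵ)

Let ϵ > 0 be given. We seek δ > 0 such that 0 < |y − 10| < δ implies |4/y − (2/5)| < ϵ.
|4/y − (2/5)| = 4·|10 − y|/(10·|y|) = 4|y − 10|/(10|y|).
Require δ ≤ 5 so that |y| > 10 − 5 = 5, hence 10|y| > 50.
Then |4/y − (2/5)| < 4|y − 10|/50, which is < ϵ when |y − 10| < (25/2)ϵ.
Take δ = min(5, (25/2)ϵ). Then 0 < |y − 10| < δ gives both |y − 10| < 5 and |y − 10| < (25/2)ϵ, so |4/y − (2/5)| < ϵ.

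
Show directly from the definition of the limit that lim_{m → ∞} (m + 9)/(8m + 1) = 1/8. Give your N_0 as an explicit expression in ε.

N_0 = (71/64)/ε

Let ε > 0. For m ≥ 1, |(m + 9)/(8m + 1) − (1/8)| = |71|/(8(8m + 1)) = 71/(8(8m + 1)).
Since 8m + 1 ≥ 8m for m ≥ 1, this is ≤ 71/(8·8m) = (71/64)/m.
So |(m + 9)/(8m + 1) − (1/8)| < ε whenever m > (71/64)/ε.
Take N_0 = (71/64)/ε. If m > N_0 then |(m + 9)/(8m + 1) − (1/8)| ≤ (71/64)/m < ε.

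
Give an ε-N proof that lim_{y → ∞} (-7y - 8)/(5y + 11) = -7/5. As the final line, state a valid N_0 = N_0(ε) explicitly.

Let ε > 0 be given. We seek N_0 > 0 such that y > N_0 implies |(-7y - 8)/(5y + 11) + 7/5| < ε.
(-7y - 8)/(5y + 11) + 7/5 = (5(-7y - 8) − (-7)(5y + 11)) / (5(5y + 11)) = 37/(5(5y + 11)).
For y > 0 we have 5y + 11 > 5y, so |(-7y - 8)/(5y + 11) + 7/5| = 37/(5(5y + 11)) < 37/(5·5y) = (37/25)/y.
Thus |(-7y - 8)/(5y + 11) + 7/5| < ε whenever y > (37/25)/ε.
Take N_0 = (37/25)/ε. If y > N_0 then |(-7y - 8)/(5y + 11) + 7/5| < (37/25)/y < ε.

N_0 = (37/25)/ε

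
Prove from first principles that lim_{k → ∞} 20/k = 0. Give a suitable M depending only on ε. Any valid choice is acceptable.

Let ε > 0 be given. For k ≥ 1, |20/k − 0| = 20/(k) ≤ 20/k.
We need 20/k < ε, i.e. k > 20/ε.
Take M = 20/ε. If k > M then |20/k| ≤ 20/k < ε.

M = 20/ε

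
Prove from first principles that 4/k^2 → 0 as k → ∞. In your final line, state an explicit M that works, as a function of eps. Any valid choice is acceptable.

Let eps > 0. For k ≥ 1, |4/k^2 − 0| = 4/k^2.
4/k^2 < eps ⇔ k^2 > 4/eps ⇔ k > (4/eps)^{1/2}.
Take M = (4/eps)^{1/2}. Then k > M implies 4/k^2 < eps.

M = (4/eps)^{1/2}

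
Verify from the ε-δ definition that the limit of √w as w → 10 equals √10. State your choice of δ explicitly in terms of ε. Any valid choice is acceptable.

Let ε > 0. We want δ > 0 such that 0 < |w − 10| < δ implies |√w − √10| < ε.
Multiplying by the conjugate, |√w − √10| = |w − 10|/(√w + √10).
Restrict δ ≤ 10 so that |w − 10| < 10 forces w > 0, and then √w + √10 > √10.
Hence |√w − √10| < |w − 10|/√10, which is < ε once |w − 10| < √10·ε.
Take δ = min(10, √10·ε). If 0 < |w − 10| < δ then w > 0 and |√w − √10| < |w − 10|/√10 < ε.

δ = min(10, √10·ε)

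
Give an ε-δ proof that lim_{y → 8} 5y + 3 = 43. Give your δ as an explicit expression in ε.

δ = ε/5

Fix ε > 0. We need δ > 0 so that 0 < |y − 8| < δ implies |(5y + 3) − 43| < ε.
|(5y + 3) − 43| = |5y - 40| = 5|y − 8|.
Thus it suffices that |y − 8| < ε/5.
Choosing δ = ε/5 gives |(5y + 3) − 43| = 5|y − 8| < ε whenever |y − 8| < δ.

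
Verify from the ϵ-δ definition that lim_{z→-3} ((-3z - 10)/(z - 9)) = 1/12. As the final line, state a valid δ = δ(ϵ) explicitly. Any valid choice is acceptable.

Suppose ϵ > 0. We want δ > 0 with 0 < |z + 3| < δ ⇒ |(-3z - 10)/(z - 9) − (1/12)| < ϵ.
Combining over a common denominator, (-3z - 10)/(z - 9) − (1/12) = [(-3z - 10)·(-12) − (-1)·(z - 9)] / [(-12)·(z - 9)] = 37(z + 3) / ((-12)(z - 9)).
So |(-3z - 10)/(z - 9) − (1/12)| = 37|z + 3| / (12·|z − 9|).
Restrict δ ≤ 6. Then |z + 3| < 6 gives |z − 9| = |(z + 3) + (-12)| ≥ 12 − 6 = 6.
Hence |(-3z - 10)/(z - 9) − (1/12)| < 37|z + 3|/(12·6) = (37/72)|z + 3|, which is < ϵ once |z + 3| < (72/37)ϵ.
Take δ = min(6, (72/37)ϵ). Then 0 < |z + 3| < δ forces both bounds, so |(-3z - 10)/(z - 9) − (1/12)| < ϵ.

δ = min(6, (72/37)ϵ)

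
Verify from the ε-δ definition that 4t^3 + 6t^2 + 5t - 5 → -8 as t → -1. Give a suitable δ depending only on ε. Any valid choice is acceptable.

δ = min(1, ε/23)

Fix ε > 0. We want δ > 0 such that 0 < |t + 1| < δ implies |(4t^3 + 6t^2 + 5t - 5) + 8| < ε.
(4t^3 + 6t^2 + 5t - 5) + 8 = 4t^3 + 6t^2 + 5t + 3 = (t + 1)(4t^2 + 2t + 3).
So |(4t^3 + 6t^2 + 5t - 5) + 8| = |t + 1|·|4t^2 + 2t + 3|.
Assume first that |t + 1| < 1, so |t| < 2. Then |4t^2 + 2t + 3| ≤ 4·2^2 + 2·2 + 3 = 23.
Hence |(4t^3 + 6t^2 + 5t - 5) + 8| ≤ 23|t + 1| < ε provided |t + 1| < ε/23.
Choosing δ = min(1, ε/23) ensures both conditions, hence |(4t^3 + 6t^2 + 5t - 5) + 8| < ε.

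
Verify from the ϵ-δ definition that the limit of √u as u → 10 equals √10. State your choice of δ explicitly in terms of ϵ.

Let ϵ > 0. We want δ > 0 such that 0 < |u − 10| < δ implies |√u − √10| < ϵ.
Multiplying by the conjugate, |√u − √10| = |u − 10|/(√u + √10).
Restrict δ ≤ 10 so that |u − 10| < 10 forces u > 0, and then √u + √10 > √10.
Hence |√u − √10| < |u − 10|/√10, which is < ϵ once |u − 10| < √10·ϵ.
Take δ = min(10, √10·ϵ). If 0 < |u − 10| < δ then u > 0 and |√u − √10| < |u − 10|/√10 < ϵ.

δ = min(10, √10·ϵ)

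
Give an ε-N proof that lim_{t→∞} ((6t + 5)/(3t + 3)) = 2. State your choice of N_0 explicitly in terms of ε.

N_0 = (1/3)/ε

Fix ε > 0. We seek N_0 > 0 such that t > N_0 implies |(6t + 5)/(3t + 3) − 2| < ε.
(6t + 5)/(3t + 3) − 2 = (3(6t + 5) − 6(3t + 3)) / (3(3t + 3)) = -3/(3(3t + 3)).
For t > 0 we have 3t + 3 > 3t, so |(6t + 5)/(3t + 3) − 2| = 3/(3(3t + 3)) < 3/(3·3t) = (1/3)/t.
Thus |(6t + 5)/(3t + 3) − 2| < ε whenever t > (1/3)/ε.
Take N_0 = (1/3)/ε. If t > N_0 then |(6t + 5)/(3t + 3) − 2| < (1/3)/t < ε.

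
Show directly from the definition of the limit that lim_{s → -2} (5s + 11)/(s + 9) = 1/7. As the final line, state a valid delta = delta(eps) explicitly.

Fix eps > 0. We want delta > 0 with 0 < |s + 2| < delta ⇒ |(5s + 11)/(s + 9) − (1/7)| < eps.
Combining over a common denominator, (5s + 11)/(s + 9) − (1/7) = [(5s + 11)·7 − 1·(s + 9)] / [7·(s + 9)] = 34(s + 2) / (7(s + 9)).
So |(5s + 11)/(s + 9) − (1/7)| = 34|s + 2| / (7·|s + 9|).
Restrict delta ≤ 7/2. Then |s + 2| < 7/2 gives |s + 9| = |(s + 2) + 7| ≥ 7 − 7/2 = 7/2.
Hence |(5s + 11)/(s + 9) − (1/7)| < 34|s + 2|/(7·(7/2)) = (68/49)|s + 2|, which is < eps once |s + 2| < (49/68)eps.
Take delta = min(7/2, (49/68)eps). Then 0 < |s + 2| < delta forces both bounds, so |(5s + 11)/(s + 9) − (1/7)| < eps.

delta = min(7/2, (49/68)eps)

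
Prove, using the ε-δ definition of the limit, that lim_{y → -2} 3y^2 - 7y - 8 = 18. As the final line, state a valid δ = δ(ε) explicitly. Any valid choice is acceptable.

Fix ε > 0. We want δ > 0 such that 0 < |y + 2| < δ implies |(3y^2 - 7y - 8) − 18| < ε.
(3y^2 - 7y - 8) − 18 = 3y^2 - 7y - 26 = (y + 2)(3y - 13).
So |(3y^2 - 7y - 8) − 18| = |y + 2|·|3y - 13|.
Require δ ≤ 1. Then |y + 2| < 1 gives |y| < 3, and by the triangle inequality |3y - 13| ≤ 3·3 + 13 = 22.
Hence |(3y^2 - 7y - 8) − 18| ≤ 22|y + 2| < ε provided |y + 2| < ε/22.
Choosing δ = min(1, ε/22) ensures both conditions, hence |(3y^2 - 7y - 8) − 18| < ε.

δ = min(1, ε/22)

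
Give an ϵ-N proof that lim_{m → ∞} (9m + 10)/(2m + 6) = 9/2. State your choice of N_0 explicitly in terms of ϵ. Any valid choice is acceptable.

N_0 = (17/2)/ϵ

Suppose ϵ > 0. For m ≥ 1, |(9m + 10)/(2m + 6) − (9/2)| = |-34|/(2(2m + 6)) = 34/(2(2m + 6)).
Since 2m + 6 ≥ 2m for m ≥ 1, this is ≤ 34/(2·2m) = (17/2)/m.
So |(9m + 10)/(2m + 6) − (9/2)| < ϵ whenever m > (17/2)/ϵ.
Take N_0 = (17/2)/ϵ. If m > N_0 then |(9m + 10)/(2m + 6) − (9/2)| ≤ (17/2)/m < ϵ.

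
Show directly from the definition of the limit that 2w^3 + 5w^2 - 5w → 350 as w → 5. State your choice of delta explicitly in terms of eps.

delta = min(2, eps/273)

Let eps > 0 be given. We want delta > 0 such that 0 < |w − 5| < delta implies |(2w^3 + 5w^2 - 5w) − 350| < eps.
(2w^3 + 5w^2 - 5w) − 350 = 2w^3 + 5w^2 - 5w - 350 = (w − 5)(2w^2 + 15w + 70).
So |(2w^3 + 5w^2 - 5w) − 350| = |w − 5|·|2w^2 + 15w + 70|.
Assume first that |w − 5| < 2, so |w| < 7. Then |2w^2 + 15w + 70| ≤ 2·7^2 + 15·7 + 70 = 273.
Hence |(2w^3 + 5w^2 - 5w) − 350| ≤ 273|w − 5| < eps provided |w − 5| < eps/273.
Choosing delta = min(2, eps/273) ensures both conditions, hence |(2w^3 + 5w^2 - 5w) − 350| < eps.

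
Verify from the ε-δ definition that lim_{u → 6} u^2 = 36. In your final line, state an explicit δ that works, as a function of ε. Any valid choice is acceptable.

δ = min(1, ε/13)

Let ε > 0. We seek δ > 0 with 0 < |u − 6| < δ ⇒ |u^2 − 36| < ε.
Factor: u^2 − 36 = (u − 6)(u + 6), so |u^2 − 36| = |u − 6|·|u + 6|.
Restrict δ ≤ 1. Then |u − 6| < 1 gives |u| < 7, so by the triangle inequality |u + 6| ≤ 7 + 6 = 13.
Hence |u^2 − 36| ≤ 13|u − 6|, which is < ε once |u − 6| < ε/13.
Take δ = min(1, ε/13). If 0 < |u − 6| < δ then both bounds hold and |u^2 − 36| ≤ 13|u − 6| < 13·(ε/13) = ε.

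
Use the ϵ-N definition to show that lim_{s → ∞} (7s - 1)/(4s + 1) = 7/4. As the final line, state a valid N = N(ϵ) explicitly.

Fix ϵ > 0. We seek N > 0 such that s > N implies |(7s - 1)/(4s + 1) − (7/4)| < ϵ.
(7s - 1)/(4s + 1) − (7/4) = (4(7s - 1) − 7(4s + 1)) / (4(4s + 1)) = -11/(4(4s + 1)).
For s > 0 we have 4s + 1 > 4s, so |(7s - 1)/(4s + 1) − (7/4)| = 11/(4(4s + 1)) < 11/(4·4s) = (11/16)/s.
Thus |(7s - 1)/(4s + 1) − (7/4)| < ϵ whenever s > (11/16)/ϵ.
Take N = (11/16)/ϵ. If s > N then |(7s - 1)/(4s + 1) − (7/4)| < (11/16)/s < ϵ.

N = (11/16)/ϵ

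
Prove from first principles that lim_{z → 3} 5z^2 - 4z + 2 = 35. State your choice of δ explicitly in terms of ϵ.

Let ϵ > 0. We want δ > 0 such that 0 < |z − 3| < δ implies |(5z^2 - 4z + 2) − 35| < ϵ.
(5z^2 - 4z + 2) − 35 = 5z^2 - 4z - 33 = (z − 3)(5z + 11).
So |(5z^2 - 4z + 2) − 35| = |z − 3|·|5z + 11|.
Assume first that |z − 3| < 2, so |z| < 5. Then |5z + 11| ≤ 5·5 + 11 = 36.
Hence |(5z^2 - 4z + 2) − 35| ≤ 36|z − 3| < ϵ provided |z − 3| < ϵ/36.
Choosing δ = min(2, ϵ/36) ensures both conditions, hence |(5z^2 - 4z + 2) − 35| < ϵ.

δ = min(2, ϵ/36)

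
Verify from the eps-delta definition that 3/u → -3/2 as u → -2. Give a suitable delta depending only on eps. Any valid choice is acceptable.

delta = min(1, (2/3)eps)

Let eps > 0 be given. We seek delta > 0 such that 0 < |u + 2| < delta implies |3/u + 3/2| < eps.
|3/u + 3/2| = 3·|-2 − u|/(2·|u|) = 3|u + 2|/(2|u|).
Restrict delta ≤ 1. Then |u + 2| < 1 gives |u| > 1, so 2|u| > 2.
Then |3/u + 3/2| < 3|u + 2|/2, which is < eps when |u + 2| < (2/3)eps.
Take delta = min(1, (2/3)eps). Then 0 < |u + 2| < delta gives both |u + 2| < 1 and |u + 2| < (2/3)eps, so |3/u + 3/2| < eps.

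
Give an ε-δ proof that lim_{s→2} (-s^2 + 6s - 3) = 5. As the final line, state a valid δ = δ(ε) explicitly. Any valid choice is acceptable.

δ = min(2, ε/8)

Suppose ε > 0. We want δ > 0 such that 0 < |s − 2| < δ implies |(-s^2 + 6s - 3) − 5| < ε.
(-s^2 + 6s - 3) − 5 = -s^2 + 6s - 8 = (s − 2)(-s + 4).
So |(-s^2 + 6s - 3) − 5| = |s − 2|·|-s + 4|.
Require δ ≤ 2. Then |s − 2| < 2 gives |s| < 4, and by the triangle inequality |-s + 4| ≤ 4 + 4 = 8.
Hence |(-s^2 + 6s - 3) − 5| ≤ 8|s − 2| < ε provided |s − 2| < ε/8.
Take δ = min(2, ε/8). Then 0 < |s − 2| < δ gives both |s − 2| < 2 and |s − 2| < ε/8, so |(-s^2 + 6s - 3) − 5| < ε.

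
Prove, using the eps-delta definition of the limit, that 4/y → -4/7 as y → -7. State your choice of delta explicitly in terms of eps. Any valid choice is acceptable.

delta = min(7/2, (49/8)eps)

Let eps > 0 be given. We seek delta > 0 such that 0 < |y + 7| < delta implies |4/y + 4/7| < eps.
|4/y + 4/7| = 4·|-7 − y|/(7·|y|) = 4|y + 7|/(7|y|).
Restrict delta ≤ 7/2. Then |y + 7| < 7/2 gives |y| > 7/2, so 7|y| > 49/2.
Then |4/y + 4/7| < 4|y + 7|/(49/2), which is < eps when |y + 7| < (49/8)eps.
Take delta = min(7/2, (49/8)eps). Then 0 < |y + 7| < delta gives both |y + 7| < 7/2 and |y + 7| < (49/8)eps, so |4/y + 4/7| < eps.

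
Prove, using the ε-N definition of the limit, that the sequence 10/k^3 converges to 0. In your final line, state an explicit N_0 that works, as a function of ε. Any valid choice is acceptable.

Let ε > 0. For k ≥ 1, |10/k^3 − 0| = 10/k^3.
10/k^3 < ε ⇔ k^3 > 10/ε ⇔ k > (10/ε)^{1/3}.
Take N_0 = (10/ε)^{1/3}. Then k > N_0 implies 10/k^3 < ε.

N_0 = (10/ε)^{1/3}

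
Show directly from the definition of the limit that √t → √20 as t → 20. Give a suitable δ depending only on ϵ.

δ = min(20, √20·ϵ)

Let ϵ > 0 be given. We want δ > 0 such that 0 < |t − 20| < δ implies |√t − √20| < ϵ.
Multiplying by the conjugate, |√t − √20| = |t − 20|/(√t + √20).
Restrict δ ≤ 20 so that |t − 20| < 20 forces t > 0, and then √t + √20 > √20.
Hence |√t − √20| < |t − 20|/√20, which is < ϵ once |t − 20| < √20·ϵ.
Take δ = min(20, √20·ϵ). If 0 < |t − 20| < δ then t > 0 and |√t − √20| < |t − 20|/√20 < ϵ.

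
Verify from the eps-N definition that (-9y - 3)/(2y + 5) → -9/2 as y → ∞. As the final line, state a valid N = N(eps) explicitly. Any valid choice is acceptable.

N = (39/4)/eps

Let eps > 0 be given. We seek N > 0 such that y > N implies |(-9y - 3)/(2y + 5) + 9/2| < eps.
(-9y - 3)/(2y + 5) + 9/2 = (2(-9y - 3) − (-9)(2y + 5)) / (2(2y + 5)) = 39/(2(2y + 5)).
For y > 0 we have 2y + 5 > 2y, so |(-9y - 3)/(2y + 5) + 9/2| = 39/(2(2y + 5)) < 39/(2·2y) = (39/4)/y.
Thus |(-9y - 3)/(2y + 5) + 9/2| < eps whenever y > (39/4)/eps.
Take N = (39/4)/eps. If y > N then |(-9y - 3)/(2y + 5) + 9/2| < (39/4)/y < eps.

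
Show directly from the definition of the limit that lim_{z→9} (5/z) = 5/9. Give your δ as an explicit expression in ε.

Fix ε > 0. We seek δ > 0 such that 0 < |z − 9| < δ implies |5/z − (5/9)| < ε.
|5/z − (5/9)| = 5·|9 − z|/(9·|z|) = 5|z − 9|/(9|z|).
Require δ ≤ 9/2 so that |z| > 9 − 9/2 = 9/2, hence 9|z| > 81/2.
Then |5/z − (5/9)| < 5|z − 9|/(81/2), which is < ε when |z − 9| < (81/10)ε.
Take δ = min(9/2, (81/10)ε). Then 0 < |z − 9| < δ gives both |z − 9| < 9/2 and |z − 9| < (81/10)ε, so |5/z − (5/9)| < ε.

δ = min(9/2, (81/10)ε)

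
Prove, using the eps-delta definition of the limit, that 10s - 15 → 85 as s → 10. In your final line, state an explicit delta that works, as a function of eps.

Let eps > 0. We need delta > 0 so that 0 < |s − 10| < delta implies |(10s - 15) − 85| < eps.
Since (10s - 15) − 85 = 10(s − 10), we have |(10s - 15) − 85| = 10|s − 10|.
So 10|s − 10| < eps exactly when |s − 10| < eps/10.
Choosing delta = eps/10 gives |(10s - 15) − 85| = 10|s − 10| < eps whenever |s − 10| < delta.

delta = eps/10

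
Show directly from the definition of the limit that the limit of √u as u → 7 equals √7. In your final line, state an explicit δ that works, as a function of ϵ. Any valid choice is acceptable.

δ = min(7, √7·ϵ)

Suppose ϵ > 0. We want δ > 0 such that 0 < |u − 7| < δ implies |√u − √7| < ϵ.
Multiplying by the conjugate, |√u − √7| = |u − 7|/(√u + √7).
Restrict δ ≤ 7 so that |u − 7| < 7 forces u > 0, and then √u + √7 > √7.
Hence |√u − √7| < |u − 7|/√7, which is < ϵ once |u − 7| < √7·ϵ.
Take δ = min(7, √7·ϵ). If 0 < |u − 7| < δ then u > 0 and |√u − √7| < |u − 7|/√7 < ϵ.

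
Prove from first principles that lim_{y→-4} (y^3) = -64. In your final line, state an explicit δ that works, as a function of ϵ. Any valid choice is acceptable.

Fix ϵ > 0. We seek δ > 0 with 0 < |y + 4| < δ ⇒ |y^3 + 64| < ϵ.
Factor: y^3 + 64 = (y + 4)(y^2 - 4y + 16), so |y^3 + 64| = |y + 4|·|y^2 - 4y + 16|.
Impose δ ≤ 1 so that |y| < 5; then |y^2 - 4y + 16| ≤ 61.
Hence |y^3 + 64| ≤ 61|y + 4|, which is < ϵ once |y + 4| < ϵ/61.
Take δ = min(1, ϵ/61). If 0 < |y + 4| < δ then both bounds hold and |y^3 + 64| ≤ 61|y + 4| < 61·(ϵ/61) = ϵ.

δ = min(1, ϵ/61)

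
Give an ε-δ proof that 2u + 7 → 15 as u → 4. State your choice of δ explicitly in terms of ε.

δ = ε/2

Suppose ε > 0. We need δ > 0 so that 0 < |u − 4| < δ implies |(2u + 7) − 15| < ε.
|(2u + 7) − 15| = |2u - 8| = 2|u − 4|.
Thus it suffices that |u − 4| < ε/2.
Choosing δ = ε/2 gives |(2u + 7) − 15| = 2|u − 4| < ε whenever |u − 4| < δ.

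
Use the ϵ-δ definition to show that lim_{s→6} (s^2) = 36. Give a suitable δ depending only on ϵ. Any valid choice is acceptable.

δ = min(1, ϵ/13)

Let ϵ > 0. We seek δ > 0 with 0 < |s − 6| < δ ⇒ |s^2 − 36| < ϵ.
Factor: s^2 − 36 = (s − 6)(s + 6), so |s^2 − 36| = |s − 6|·|s + 6|.
Impose δ ≤ 1 so that |s| < 7; then |s + 6| ≤ 13.
Hence |s^2 − 36| ≤ 13|s − 6|, which is < ϵ once |s − 6| < ϵ/13.
Take δ = min(1, ϵ/13). If 0 < |s − 6| < δ then both bounds hold and |s^2 − 36| ≤ 13|s − 6| < 13·(ϵ/13) = ϵ.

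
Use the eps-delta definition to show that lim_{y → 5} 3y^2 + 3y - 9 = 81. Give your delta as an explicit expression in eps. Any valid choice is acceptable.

delta = min(2, eps/39)

Suppose eps > 0. We want delta > 0 such that 0 < |y − 5| < delta implies |(3y^2 + 3y - 9) − 81| < eps.
(3y^2 + 3y - 9) − 81 = 3y^2 + 3y - 90 = (y − 5)(3y + 18).
So |(3y^2 + 3y - 9) − 81| = |y − 5|·|3y + 18|.
Require delta ≤ 2. Then |y − 5| < 2 gives |y| < 7, and by the triangle inequality |3y + 18| ≤ 3·7 + 18 = 39.
Hence |(3y^2 + 3y - 9) − 81| ≤ 39|y − 5| < eps provided |y − 5| < eps/39.
Take delta = min(2, eps/39). Then 0 < |y − 5| < delta gives both |y − 5| < 2 and |y − 5| < eps/39, so |(3y^2 + 3y - 9) − 81| < eps.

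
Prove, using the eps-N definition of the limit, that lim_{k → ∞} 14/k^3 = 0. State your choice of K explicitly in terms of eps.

Suppose eps > 0. For k ≥ 1, |14/k^3 − 0| = 14/k^3.
14/k^3 < eps ⇔ k^3 > 14/eps ⇔ k > (14/eps)^{1/3}.
Take K = (14/eps)^{1/3}. Then k > K implies 14/k^3 < eps.

K = (14/eps)^{1/3}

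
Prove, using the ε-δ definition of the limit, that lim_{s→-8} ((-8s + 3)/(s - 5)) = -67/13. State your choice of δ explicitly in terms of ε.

δ = min(13/2, (169/74)ε)

Fix ε > 0. We want δ > 0 with 0 < |s + 8| < δ ⇒ |(-8s + 3)/(s - 5) + 67/13| < ε.
Combining over a common denominator, (-8s + 3)/(s - 5) + 67/13 = [(-8s + 3)·(-13) − 67·(s - 5)] / [(-13)·(s - 5)] = 37(s + 8) / ((-13)(s - 5)).
So |(-8s + 3)/(s - 5) + 67/13| = 37|s + 8| / (13·|s − 5|).
Require δ ≤ 13/2, so |s − 5| ≥ |-13| − |s + 8| > 13 − 13/2 = 13/2.
Hence |(-8s + 3)/(s - 5) + 67/13| < 37|s + 8|/(13·(13/2)) = (74/169)|s + 8|, which is < ε once |s + 8| < (169/74)ε.
Take δ = min(13/2, (169/74)ε). Then 0 < |s + 8| < δ forces both bounds, so |(-8s + 3)/(s - 5) + 67/13| < ε.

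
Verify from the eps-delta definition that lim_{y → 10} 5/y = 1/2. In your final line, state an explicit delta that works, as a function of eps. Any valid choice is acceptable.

Let eps > 0 be given. We seek delta > 0 such that 0 < |y − 10| < delta implies |5/y − (1/2)| < eps.
|5/y − (1/2)| = 5·|10 − y|/(10·|y|) = 5|y − 10|/(10|y|).
Restrict delta ≤ 5. Then |y − 10| < 5 gives |y| > 5, so 10|y| > 50.
Then |5/y − (1/2)| < 5|y − 10|/50, which is < eps when |y − 10| < 10eps.
Take delta = min(5, 10eps). Then 0 < |y − 10| < delta gives both |y − 10| < 5 and |y − 10| < 10eps, so |5/y − (1/2)| < eps.

delta = min(5, 10eps)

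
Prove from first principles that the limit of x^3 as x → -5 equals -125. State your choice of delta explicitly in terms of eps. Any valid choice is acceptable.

Let eps > 0. We seek delta > 0 with 0 < |x + 5| < delta ⇒ |x^3 + 125| < eps.
Factor: x^3 + 125 = (x + 5)(x^2 - 5x + 25), so |x^3 + 125| = |x + 5|·|x^2 - 5x + 25|.
Restrict delta ≤ 2. Then |x + 5| < 2 gives |x| < 7, so by the triangle inequality |x^2 - 5x + 25| ≤ 7^2 + 5·7 + 25 = 109.
Hence |x^3 + 125| ≤ 109|x + 5|, which is < eps once |x + 5| < eps/109.
Take delta = min(2, eps/109). If 0 < |x + 5| < delta then both bounds hold and |x^3 + 125| ≤ 109|x + 5| < 109·(eps/109) = eps.

delta = min(2, eps/109)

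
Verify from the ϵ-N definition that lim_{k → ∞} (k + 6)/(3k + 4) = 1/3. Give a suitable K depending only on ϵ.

K = (14/9)/ϵ

Let ϵ > 0. For k ≥ 1, |(k + 6)/(3k + 4) − (1/3)| = |14|/(3(3k + 4)) = 14/(3(3k + 4)).
Since 3k + 4 ≥ 3k for k ≥ 1, this is ≤ 14/(3·3k) = (14/9)/k.
So |(k + 6)/(3k + 4) − (1/3)| < ϵ whenever k > (14/9)/ϵ.
Take K = (14/9)/ϵ. If k > K then |(k + 6)/(3k + 4) − (1/3)| ≤ (14/9)/k < ϵ.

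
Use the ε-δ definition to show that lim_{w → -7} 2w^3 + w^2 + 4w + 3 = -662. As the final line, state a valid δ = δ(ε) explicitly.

δ = min(1, ε/327)

Suppose ε > 0. We want δ > 0 such that 0 < |w + 7| < δ implies |(2w^3 + w^2 + 4w + 3) + 662| < ε.
(2w^3 + w^2 + 4w + 3) + 662 = 2w^3 + w^2 + 4w + 665 = (w + 7)(2w^2 - 13w + 95).
So |(2w^3 + w^2 + 4w + 3) + 662| = |w + 7|·|2w^2 - 13w + 95|.
Assume first that |w + 7| < 1, so |w| < 8. Then |2w^2 - 13w + 95| ≤ 2·8^2 + 13·8 + 95 = 327.
Hence |(2w^3 + w^2 + 4w + 3) + 662| ≤ 327|w + 7| < ε provided |w + 7| < ε/327.
Choosing δ = min(1, ε/327) ensures both conditions, hence |(2w^3 + w^2 + 4w + 3) + 662| < ε.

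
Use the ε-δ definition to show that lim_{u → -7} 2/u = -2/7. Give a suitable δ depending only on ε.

Suppose ε > 0. We seek δ > 0 such that 0 < |u + 7| < δ implies |2/u + 2/7| < ε.
|2/u + 2/7| = 2·|-7 − u|/(7·|u|) = 2|u + 7|/(7|u|).
Require δ ≤ 7/2 so that |u| > 7 − 7/2 = 7/2, hence 7|u| > 49/2.
Then |2/u + 2/7| < 2|u + 7|/(49/2), which is < ε when |u + 7| < (49/4)ε.
Take δ = min(7/2, (49/4)ε). Then 0 < |u + 7| < δ gives both |u + 7| < 7/2 and |u + 7| < (49/4)ε, so |2/u + 2/7| < ε.

δ = min(7/2, (49/4)ε)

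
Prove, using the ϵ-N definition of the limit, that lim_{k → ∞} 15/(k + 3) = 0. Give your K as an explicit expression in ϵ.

K = 15/ϵ

Let ϵ > 0 be given. For k ≥ 1, |15/(k + 3) − 0| = 15/(k + 3) ≤ 15/k.
We need 15/k < ϵ, i.e. k > 15/ϵ.
Take K = 15/ϵ. If k > K then |15/(k + 3)| ≤ 15/k < ϵ.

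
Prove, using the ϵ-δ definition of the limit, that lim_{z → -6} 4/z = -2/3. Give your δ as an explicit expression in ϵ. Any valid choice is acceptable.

Let ϵ > 0. We seek δ > 0 such that 0 < |z + 6| < δ implies |4/z + 2/3| < ϵ.
|4/z + 2/3| = 4·|-6 − z|/(6·|z|) = 4|z + 6|/(6|z|).
Require δ ≤ 3 so that |z| > 6 − 3 = 3, hence 6|z| > 18.
Then |4/z + 2/3| < 4|z + 6|/18, which is < ϵ when |z + 6| < (9/2)ϵ.
Take δ = min(3, (9/2)ϵ). Then 0 < |z + 6| < δ gives both |z + 6| < 3 and |z + 6| < (9/2)ϵ, so |4/z + 2/3| < ϵ.

δ = min(3, (9/2)ϵ)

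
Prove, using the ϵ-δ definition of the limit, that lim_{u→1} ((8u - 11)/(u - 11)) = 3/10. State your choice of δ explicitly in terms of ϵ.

δ = min(5, (50/77)ϵ)

Let ϵ > 0. We want δ > 0 with 0 < |u − 1| < δ ⇒ |(8u - 11)/(u - 11) − (3/10)| < ϵ.
Combining over a common denominator, (8u - 11)/(u - 11) − (3/10) = [(8u - 11)·(-10) − (-3)·(u - 11)] / [(-10)·(u - 11)] = -77(u − 1) / ((-10)(u - 11)).
So |(8u - 11)/(u - 11) − (3/10)| = 77|u − 1| / (10·|u − 11|).
Require δ ≤ 5, so |u − 11| ≥ |-10| − |u − 1| > 10 − 5 = 5.
Hence |(8u - 11)/(u - 11) − (3/10)| < 77|u − 1|/(10·5) = (77/50)|u − 1|, which is < ϵ once |u − 1| < (50/77)ϵ.
Take δ = min(5, (50/77)ϵ). Then 0 < |u − 1| < δ forces both bounds, so |(8u - 11)/(u - 11) − (3/10)| < ϵ.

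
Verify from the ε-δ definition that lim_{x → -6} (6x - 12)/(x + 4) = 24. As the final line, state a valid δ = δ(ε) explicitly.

δ = min(1, (1/18)ε)

Suppose ε > 0. We want δ > 0 with 0 < |x + 6| < δ ⇒ |(6x - 12)/(x + 4) − 24| < ε.
Combining over a common denominator, (6x - 12)/(x + 4) − 24 = [(6x - 12)·(-2) − (-48)·(x + 4)] / [(-2)·(x + 4)] = 36(x + 6) / ((-2)(x + 4)).
So |(6x - 12)/(x + 4) − 24| = 36|x + 6| / (2·|x + 4|).
Require δ ≤ 1, so |x + 4| ≥ |-2| − |x + 6| > 2 − 1 = 1.
Hence |(6x - 12)/(x + 4) − 24| < 36|x + 6|/(2·1) = 18|x + 6|, which is < ε once |x + 6| < (1/18)ε.
Take δ = min(1, (1/18)ε). Then 0 < |x + 6| < δ forces both bounds, so |(6x - 12)/(x + 4) − 24| < ε.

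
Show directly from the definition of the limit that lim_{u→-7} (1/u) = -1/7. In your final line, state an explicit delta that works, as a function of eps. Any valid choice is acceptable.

Let eps > 0 be given. We seek delta > 0 such that 0 < |u + 7| < delta implies |1/u + 1/7| < eps.
|1/u + 1/7| = |-7 − u|/(7·|u|) = |u + 7|/(7|u|).
Restrict delta ≤ 7/2. Then |u + 7| < 7/2 gives |u| > 7/2, so 7|u| > 49/2.
Then |1/u + 1/7| < |u + 7|/(49/2), which is < eps when |u + 7| < (49/2)eps.
Take delta = min(7/2, (49/2)eps). Then 0 < |u + 7| < delta gives both |u + 7| < 7/2 and |u + 7| < (49/2)eps, so |1/u + 1/7| < eps.

delta = min(7/2, (49/2)eps)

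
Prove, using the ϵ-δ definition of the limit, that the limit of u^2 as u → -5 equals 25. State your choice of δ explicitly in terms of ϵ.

δ = min(2, ϵ/12)

Fix ϵ > 0. We seek δ > 0 with 0 < |u + 5| < δ ⇒ |u^2 − 25| < ϵ.
Factor: u^2 − 25 = (u + 5)(u - 5), so |u^2 − 25| = |u + 5|·|u - 5|.
Restrict δ ≤ 2. Then |u + 5| < 2 gives |u| < 7, so by the triangle inequality |u - 5| ≤ 7 + 5 = 12.
Hence |u^2 − 25| ≤ 12|u + 5|, which is < ϵ once |u + 5| < ϵ/12.
Take δ = min(2, ϵ/12). If 0 < |u + 5| < δ then both bounds hold and |u^2 − 25| ≤ 12|u + 5| < 12·(ϵ/12) = ϵ.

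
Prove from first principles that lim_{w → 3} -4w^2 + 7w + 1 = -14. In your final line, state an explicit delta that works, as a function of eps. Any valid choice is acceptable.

Fix eps > 0. We want delta > 0 such that 0 < |w − 3| < delta implies |(-4w^2 + 7w + 1) + 14| < eps.
(-4w^2 + 7w + 1) + 14 = -4w^2 + 7w + 15 = (w − 3)(-4w - 5).
So |(-4w^2 + 7w + 1) + 14| = |w − 3|·|-4w - 5|.
Require delta ≤ 1. Then |w − 3| < 1 gives |w| < 4, and by the triangle inequality |-4w - 5| ≤ 4·4 + 5 = 21.
Hence |(-4w^2 + 7w + 1) + 14| ≤ 21|w − 3| < eps provided |w − 3| < eps/21.
Take delta = min(1, eps/21). Then 0 < |w − 3| < delta gives both |w − 3| < 1 and |w − 3| < eps/21, so |(-4w^2 + 7w + 1) + 14| < eps.

delta = min(1, eps/21)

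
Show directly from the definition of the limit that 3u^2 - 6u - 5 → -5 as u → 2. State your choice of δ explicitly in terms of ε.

Fix ε > 0. We want δ > 0 such that 0 < |u − 2| < δ implies |(3u^2 - 6u - 5) + 5| < ε.
(3u^2 - 6u - 5) + 5 = 3u^2 - 6u = (u − 2)(3u).
So |(3u^2 - 6u - 5) + 5| = |u − 2|·|3u|.
Require δ ≤ 1. Then |u − 2| < 1 gives |u| < 3, and by the triangle inequality |3u| ≤ 3·3 = 9.
Hence |(3u^2 - 6u - 5) + 5| ≤ 9|u − 2| < ε provided |u − 2| < ε/9.
Choosing δ = min(1, ε/9) ensures both conditions, hence |(3u^2 - 6u - 5) + 5| < ε.

δ = min(1, ε/9)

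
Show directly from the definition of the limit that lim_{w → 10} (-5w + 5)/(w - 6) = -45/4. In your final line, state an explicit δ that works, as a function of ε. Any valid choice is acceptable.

Let ε > 0 be given. We want δ > 0 with 0 < |w − 10| < δ ⇒ |(-5w + 5)/(w - 6) + 45/4| < ε.
Combining over a common denominator, (-5w + 5)/(w - 6) + 45/4 = [(-5w + 5)·4 − (-45)·(w - 6)] / [4·(w - 6)] = 25(w − 10) / (4(w - 6)).
So |(-5w + 5)/(w - 6) + 45/4| = 25|w − 10| / (4·|w − 6|).
Require δ ≤ 2, so |w − 6| ≥ |4| − |w − 10| > 4 − 2 = 2.
Hence |(-5w + 5)/(w - 6) + 45/4| < 25|w − 10|/(4·2) = (25/8)|w − 10|, which is < ε once |w − 10| < (8/25)ε.
Take δ = min(2, (8/25)ε). Then 0 < |w − 10| < δ forces both bounds, so |(-5w + 5)/(w - 6) + 45/4| < ε.

δ = min(2, (8/25)ε)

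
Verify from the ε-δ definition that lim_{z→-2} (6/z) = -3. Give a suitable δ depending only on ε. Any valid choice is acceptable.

δ = min(1, (1/3)ε)

Fix ε > 0. We seek δ > 0 such that 0 < |z + 2| < δ implies |6/z + 3| < ε.
|6/z + 3| = 6·|-2 − z|/(2·|z|) = 6|z + 2|/(2|z|).
Require δ ≤ 1 so that |z| > 2 − 1 = 1, hence 2|z| > 2.
Then |6/z + 3| < 6|z + 2|/2, which is < ε when |z + 2| < (1/3)ε.
Take δ = min(1, (1/3)ε). Then 0 < |z + 2| < δ gives both |z + 2| < 1 and |z + 2| < (1/3)ε, so |6/z + 3| < ε.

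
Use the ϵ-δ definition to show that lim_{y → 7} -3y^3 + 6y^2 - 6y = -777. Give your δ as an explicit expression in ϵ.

Let ϵ > 0. We want δ > 0 such that 0 < |y − 7| < δ implies |(-3y^3 + 6y^2 - 6y) + 777| < ϵ.
(-3y^3 + 6y^2 - 6y) + 777 = -3y^3 + 6y^2 - 6y + 777 = (y − 7)(-3y^2 - 15y - 111).
So |(-3y^3 + 6y^2 - 6y) + 777| = |y − 7|·|-3y^2 - 15y - 111|.
Assume first that |y − 7| < 1, so |y| < 8. Then |-3y^2 - 15y - 111| ≤ 3·8^2 + 15·8 + 111 = 423.
Hence |(-3y^3 + 6y^2 - 6y) + 777| ≤ 423|y − 7| < ϵ provided |y − 7| < ϵ/423.
Take δ = min(1, ϵ/423). Then 0 < |y − 7| < δ gives both |y − 7| < 1 and |y − 7| < ϵ/423, so |(-3y^3 + 6y^2 - 6y) + 777| < ϵ.

δ = min(1, ϵ/423)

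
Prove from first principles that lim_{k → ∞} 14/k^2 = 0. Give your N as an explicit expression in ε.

N = (14/ε)^{1/2}

Let ε > 0 be given. For k ≥ 1, |14/k^2 − 0| = 14/k^2.
14/k^2 < ε ⇔ k^2 > 14/ε ⇔ k > (14/ε)^{1/2}.
Take N = (14/ε)^{1/2}. Then k > N implies 14/k^2 < ε.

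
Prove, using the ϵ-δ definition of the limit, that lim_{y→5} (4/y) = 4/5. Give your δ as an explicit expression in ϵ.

Let ϵ > 0 be given. We seek δ > 0 such that 0 < |y − 5| < δ implies |4/y − (4/5)| < ϵ.
|4/y − (4/5)| = 4·|5 − y|/(5·|y|) = 4|y − 5|/(5|y|).
Restrict δ ≤ 5/2. Then |y − 5| < 5/2 gives |y| > 5/2, so 5|y| > 25/2.
Then |4/y − (4/5)| < 4|y − 5|/(25/2), which is < ϵ when |y − 5| < (25/8)ϵ.
Take δ = min(5/2, (25/8)ϵ). Then 0 < |y − 5| < δ gives both |y − 5| < 5/2 and |y − 5| < (25/8)ϵ, so |4/y − (4/5)| < ϵ.

δ = min(5/2, (25/8)ϵ)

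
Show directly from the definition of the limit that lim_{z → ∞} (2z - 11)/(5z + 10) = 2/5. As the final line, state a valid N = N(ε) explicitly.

N = 3/ε

Suppose ε > 0. We seek N > 0 such that z > N implies |(2z - 11)/(5z + 10) − (2/5)| < ε.
(2z - 11)/(5z + 10) − (2/5) = (5(2z - 11) − 2(5z + 10)) / (5(5z + 10)) = -75/(5(5z + 10)).
For z > 0 we have 5z + 10 > 5z, so |(2z - 11)/(5z + 10) − (2/5)| = 75/(5(5z + 10)) < 75/(5·5z) = 3/z.
Thus |(2z - 11)/(5z + 10) − (2/5)| < ε whenever z > 3/ε.
Take N = 3/ε. If z > N then |(2z - 11)/(5z + 10) − (2/5)| < 3/z < ε.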